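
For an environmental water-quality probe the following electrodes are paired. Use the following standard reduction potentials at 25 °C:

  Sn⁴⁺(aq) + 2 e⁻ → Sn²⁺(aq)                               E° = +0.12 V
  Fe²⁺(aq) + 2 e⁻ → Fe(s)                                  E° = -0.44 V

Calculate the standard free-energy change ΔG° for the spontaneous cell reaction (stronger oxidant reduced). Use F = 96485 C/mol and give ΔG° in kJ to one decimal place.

-108.1 kJ

Sn⁴⁺/Sn²⁺ (E° = +0.12 V) is the cathode; Fe²⁺/Fe (E° = -0.44 V) is the anode, so E°cell = +0.56 V.
Balancing electrons gives n = 2 (lcm of 2 and 2).
ΔG° = −nFE° = −(2)(96485)(+0.56) = -108,063 J = -108.1 kJ.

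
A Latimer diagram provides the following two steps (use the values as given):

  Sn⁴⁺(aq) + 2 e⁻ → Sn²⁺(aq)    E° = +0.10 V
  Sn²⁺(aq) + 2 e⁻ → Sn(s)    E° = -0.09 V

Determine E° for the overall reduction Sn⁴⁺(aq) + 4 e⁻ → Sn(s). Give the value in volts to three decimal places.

+0.005 V

Since ΔG° = −nFE° is additive over sequential reductions, n₃E°₃ = n₁E°₁ + n₂E°₂.
E°₃ = (2×+0.10 + 2×-0.09) / 4 = (+0.020) / 4 = +0.005 V.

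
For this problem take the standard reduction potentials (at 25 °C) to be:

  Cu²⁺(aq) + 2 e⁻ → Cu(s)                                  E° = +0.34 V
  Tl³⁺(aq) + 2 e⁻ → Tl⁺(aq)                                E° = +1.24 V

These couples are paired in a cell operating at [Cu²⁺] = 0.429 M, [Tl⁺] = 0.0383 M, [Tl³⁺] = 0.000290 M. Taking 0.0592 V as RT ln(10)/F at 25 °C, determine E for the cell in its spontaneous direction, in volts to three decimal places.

Tl³⁺/Tl⁺ is the cathode (higher E°), Cu²⁺/Cu the anode: E°cell = +1.24 − (+0.34) = +0.90 V, n = 2.
Overall: Tl³⁺(aq) + Cu(s) → Tl⁺(aq) + Cu²⁺(aq)
Q = [Tl⁺]·[Cu²⁺] / ([Tl³⁺]); log Q = 1.753.
E = E° − (0.0592/n) log Q = +0.90 − (0.0592/2)(1.753) = +0.848 V.

+0.848 V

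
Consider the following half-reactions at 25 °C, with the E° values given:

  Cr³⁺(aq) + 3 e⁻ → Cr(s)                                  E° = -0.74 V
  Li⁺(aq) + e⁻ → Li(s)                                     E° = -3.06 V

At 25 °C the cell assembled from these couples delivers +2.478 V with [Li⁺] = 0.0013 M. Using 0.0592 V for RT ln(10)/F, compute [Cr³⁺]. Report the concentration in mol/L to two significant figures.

0.22 M

Cr³⁺/Cr is the cathode, Li⁺/Li the anode: E°cell = +2.32 V, n = 3.
Overall reaction: Cr³⁺(aq) + 3 Li(s) → Cr(s) + 3 Li⁺(aq); Q = [Li⁺]^3/[Cr³⁺]^1.
From E = E° − (0.0592/n) log Q: log Q = (E° − E)·n/0.0592 = (+2.32 − (+2.478))·3/0.0592 = -8.0068.
So 1·log[Cr³⁺] = 3·log(0.0013) − log Q = -8.6582 − (-8.0068) = -0.6514; [Cr³⁺] = 10^(-0.6514) ≈ 0.22 M.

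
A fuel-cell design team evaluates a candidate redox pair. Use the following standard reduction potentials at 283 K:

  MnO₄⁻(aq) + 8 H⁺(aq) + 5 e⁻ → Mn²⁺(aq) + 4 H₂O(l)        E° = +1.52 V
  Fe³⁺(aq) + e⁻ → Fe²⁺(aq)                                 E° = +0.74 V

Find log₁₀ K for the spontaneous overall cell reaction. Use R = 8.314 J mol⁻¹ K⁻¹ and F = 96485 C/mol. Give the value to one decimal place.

Cathode: MnO₄⁻/Mn²⁺; anode: Fe³⁺/Fe²⁺. E°cell = (+1.52) − (+0.74) = +0.78 V, with n = 5.
ΔG° = −nFE° = −RT ln K, so ln K = nFE°/(RT) = (5)(96485)(+0.78) / ((8.314)(283)) = 159.929.
log₁₀ K = 159.929 / ln 10 = 69.5.

69.5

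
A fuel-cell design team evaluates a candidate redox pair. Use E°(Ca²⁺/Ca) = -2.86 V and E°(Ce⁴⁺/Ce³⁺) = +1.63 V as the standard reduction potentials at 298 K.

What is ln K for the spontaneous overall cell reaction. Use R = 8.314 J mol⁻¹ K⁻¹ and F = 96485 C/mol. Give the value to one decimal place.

Cathode: Ce⁴⁺/Ce³⁺; anode: Ca²⁺/Ca. E°cell = (+1.63) − (-2.86) = +4.49 V, with n = 2.
ΔG° = −nFE° = −RT ln K, so ln K = nFE°/(RT) = (2)(96485)(+4.49) / ((8.314)(298)) = 349.711.

349.7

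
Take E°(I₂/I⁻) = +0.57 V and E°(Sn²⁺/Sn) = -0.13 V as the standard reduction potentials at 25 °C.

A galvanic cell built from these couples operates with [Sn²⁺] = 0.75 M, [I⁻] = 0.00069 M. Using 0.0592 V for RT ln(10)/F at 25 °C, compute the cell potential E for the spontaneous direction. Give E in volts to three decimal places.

I₂/I⁻ is the cathode (higher E°), Sn²⁺/Sn the anode: E°cell = +0.57 − (-0.13) = +0.70 V, n = 2.
Overall: I₂(s) + Sn(s) → 2 I⁻(aq) + Sn²⁺(aq)
Q = [I⁻]^2·[Sn²⁺]; log Q = -6.447.
E = E° − (0.0592/n) log Q = +0.70 − (0.0592/2)(-6.447) = +0.891 V.

+0.891 V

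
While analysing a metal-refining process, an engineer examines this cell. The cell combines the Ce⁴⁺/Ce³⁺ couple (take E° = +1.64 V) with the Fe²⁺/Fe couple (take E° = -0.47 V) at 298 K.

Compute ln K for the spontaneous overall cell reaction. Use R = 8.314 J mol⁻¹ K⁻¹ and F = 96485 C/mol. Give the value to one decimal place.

164.3

Cathode: Ce⁴⁺/Ce³⁺; anode: Fe²⁺/Fe. E°cell = (+1.64) − (-0.47) = +2.11 V, with n = 2.
ΔG° = −nFE° = −RT ln K, so ln K = nFE°/(RT) = (2)(96485)(+2.11) / ((8.314)(298)) = 164.341.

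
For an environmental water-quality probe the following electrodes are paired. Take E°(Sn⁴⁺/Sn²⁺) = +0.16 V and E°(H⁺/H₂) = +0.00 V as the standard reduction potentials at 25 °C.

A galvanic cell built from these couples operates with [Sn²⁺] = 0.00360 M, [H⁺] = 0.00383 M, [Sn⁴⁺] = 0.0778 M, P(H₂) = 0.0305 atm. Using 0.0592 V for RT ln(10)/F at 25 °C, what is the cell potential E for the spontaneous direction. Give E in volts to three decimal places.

Sn⁴⁺/Sn²⁺ is the cathode (higher E°), H⁺/H₂ the anode: E°cell = +0.16 − (+0.00) = +0.16 V, n = 2.
Overall: Sn⁴⁺(aq) + H₂(g) → Sn²⁺(aq) + 2 H⁺(aq)
Q = [Sn²⁺]·[H⁺]^2 / ([Sn⁴⁺]·P(H₂)); log Q = -4.653.
E = E° − (0.0592/n) log Q = +0.16 − (0.0592/2)(-4.653) = +0.298 V.

+0.298 V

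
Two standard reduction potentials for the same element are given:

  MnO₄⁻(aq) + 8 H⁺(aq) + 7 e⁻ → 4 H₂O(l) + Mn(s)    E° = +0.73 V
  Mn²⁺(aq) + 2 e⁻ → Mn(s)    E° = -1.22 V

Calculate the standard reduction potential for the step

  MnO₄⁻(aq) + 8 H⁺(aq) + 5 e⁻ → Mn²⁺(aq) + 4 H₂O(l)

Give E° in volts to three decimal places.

+1.510 V

Sequential free energies add, so n₃E°₃ = n₁E°₁ + n₂E°₂.
With n₃ = 7, and the known step contributing 2×(-1.22) V, the unknown satisfies 5·E° = 7×(+0.73) − 2×(-1.22) = +7.550.
E° = +7.550 / 5 = +1.510 V.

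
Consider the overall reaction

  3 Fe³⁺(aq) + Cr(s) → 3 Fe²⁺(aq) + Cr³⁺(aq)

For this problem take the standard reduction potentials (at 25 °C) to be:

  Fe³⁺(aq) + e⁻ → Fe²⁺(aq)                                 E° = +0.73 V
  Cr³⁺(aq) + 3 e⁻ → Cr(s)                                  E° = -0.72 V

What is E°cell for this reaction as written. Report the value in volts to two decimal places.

The Fe³⁺/Fe²⁺ couple has the higher reduction potential, so it is the cathode; Cr³⁺/Cr is oxidised at the anode.
E°cell = E°(cathode) − E°(anode) = (+0.73) − (-0.72) = +1.45 V.

+1.45 V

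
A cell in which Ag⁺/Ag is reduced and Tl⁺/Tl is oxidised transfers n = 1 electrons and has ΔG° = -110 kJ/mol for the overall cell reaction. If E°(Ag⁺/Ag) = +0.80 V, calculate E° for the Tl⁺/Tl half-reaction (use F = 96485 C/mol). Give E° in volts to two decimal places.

-0.34 V

E°cell = −ΔG°/(nF) = −(-110×10³)/((1)(96485)) = +1.140 V.
Since Ag⁺/Ag is the cathode and Tl⁺/Tl the anode, E°cell = E°(Ag⁺/Ag) − E°(Tl⁺/Tl).
So E°(Tl⁺/Tl) = E°(Ag⁺/Ag) − E°cell = (+0.80) − (+1.140) = -0.34 V.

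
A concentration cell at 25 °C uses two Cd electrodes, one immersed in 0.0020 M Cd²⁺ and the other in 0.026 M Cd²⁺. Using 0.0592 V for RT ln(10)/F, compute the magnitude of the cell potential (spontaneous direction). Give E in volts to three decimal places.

For a concentration cell E°cell = 0. The 0.026 M side is the cathode (reduction is favoured where [Cd²⁺] is higher).
With n = 2, E = −(0.0592/2) log([Cd²⁺]ₐₙ/[Cd²⁺]꜀ₐₜ) = −(0.0592/2) log(0.002/0.026) = −(0.0592/2)(-1.114) = +0.033 V.

+0.033 V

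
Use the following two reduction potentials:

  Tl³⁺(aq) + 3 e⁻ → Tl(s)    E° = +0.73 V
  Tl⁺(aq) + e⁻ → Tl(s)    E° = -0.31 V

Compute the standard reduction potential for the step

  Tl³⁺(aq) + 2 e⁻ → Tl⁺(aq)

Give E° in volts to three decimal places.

+1.250 V

Sequential free energies add, so n₃E°₃ = n₁E°₁ + n₂E°₂.
With n₃ = 3, and the known step contributing 1×(-0.31) V, the unknown satisfies 2·E° = 3×(+0.73) − 1×(-0.31) = +2.500.
E° = +2.500 / 2 = +1.250 V.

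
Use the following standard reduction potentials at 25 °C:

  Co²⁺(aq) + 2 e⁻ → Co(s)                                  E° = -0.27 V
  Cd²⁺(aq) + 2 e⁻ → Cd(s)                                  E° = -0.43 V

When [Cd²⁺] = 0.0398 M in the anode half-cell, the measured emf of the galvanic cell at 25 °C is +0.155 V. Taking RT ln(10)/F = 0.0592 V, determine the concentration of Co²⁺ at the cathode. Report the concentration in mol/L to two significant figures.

Co²⁺/Co is the cathode, Cd²⁺/Cd the anode: E°cell = +0.16 V, n = 2.
Overall reaction: Co²⁺(aq) + Cd(s) → Co(s) + Cd²⁺(aq); Q = [Cd²⁺]^1/[Co²⁺]^1.
From E = E° − (0.0592/n) log Q: log Q = (E° − E)·n/0.0592 = (+0.16 − (+0.155))·2/0.0592 = 0.1689.
So 1·log[Co²⁺] = 1·log(0.0398) − log Q = -1.4001 − (0.1689) = -1.5690; [Co²⁺] = 10^(-1.5690) ≈ 0.027 M.

0.027 M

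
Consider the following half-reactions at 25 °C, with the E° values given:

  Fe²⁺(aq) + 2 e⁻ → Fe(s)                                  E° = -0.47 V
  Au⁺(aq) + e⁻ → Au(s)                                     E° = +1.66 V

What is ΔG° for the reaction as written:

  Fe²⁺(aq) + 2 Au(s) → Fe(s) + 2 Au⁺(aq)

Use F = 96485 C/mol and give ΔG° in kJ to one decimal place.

As written, Fe²⁺/Fe is reduced (cathode) and Au⁺/Au is oxidised (anode), so E°cell = (-0.47) − (+1.66) = -2.13 V.
Balancing electrons gives n = 2.
ΔG° = −nFE° = −(2)(96485)(-2.13) = 411,026 J = +411.0 kJ.

+411.0 kJ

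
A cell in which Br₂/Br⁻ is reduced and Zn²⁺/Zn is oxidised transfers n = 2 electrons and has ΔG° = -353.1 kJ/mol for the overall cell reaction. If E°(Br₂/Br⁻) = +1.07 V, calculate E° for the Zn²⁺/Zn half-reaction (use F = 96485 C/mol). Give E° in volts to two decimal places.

-0.76 V

E°cell = −ΔG°/(nF) = −(-353.1×10³)/((2)(96485)) = +1.830 V.
Since Br₂/Br⁻ is the cathode and Zn²⁺/Zn the anode, E°cell = E°(Br₂/Br⁻) − E°(Zn²⁺/Zn).
So E°(Zn²⁺/Zn) = E°(Br₂/Br⁻) − E°cell = (+1.07) − (+1.830) = -0.76 V.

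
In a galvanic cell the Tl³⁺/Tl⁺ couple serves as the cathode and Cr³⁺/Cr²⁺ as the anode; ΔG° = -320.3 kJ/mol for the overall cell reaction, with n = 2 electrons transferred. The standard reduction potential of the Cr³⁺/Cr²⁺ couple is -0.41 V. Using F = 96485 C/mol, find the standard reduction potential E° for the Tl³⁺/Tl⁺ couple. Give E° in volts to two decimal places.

E°cell = −ΔG°/(nF) = −(-320.3×10³)/((2)(96485)) = +1.660 V.
Since Tl³⁺/Tl⁺ is the cathode and Cr³⁺/Cr²⁺ the anode, E°cell = E°(Tl³⁺/Tl⁺) − E°(Cr³⁺/Cr²⁺).
So E°(Tl³⁺/Tl⁺) = E°cell + E°(Cr³⁺/Cr²⁺) = +1.660 + (-0.41) = +1.25 V.

+1.25 V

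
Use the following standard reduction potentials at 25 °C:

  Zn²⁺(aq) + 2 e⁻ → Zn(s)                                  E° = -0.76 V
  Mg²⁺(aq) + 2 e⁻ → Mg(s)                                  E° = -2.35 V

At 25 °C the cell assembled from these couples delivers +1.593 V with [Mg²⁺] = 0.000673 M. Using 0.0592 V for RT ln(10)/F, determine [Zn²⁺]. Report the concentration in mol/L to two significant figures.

0.00085 M

Zn²⁺/Zn is the cathode, Mg²⁺/Mg the anode: E°cell = +1.59 V, n = 2.
Overall reaction: Zn²⁺(aq) + Mg(s) → Zn(s) + Mg²⁺(aq); Q = [Mg²⁺]^1/[Zn²⁺]^1.
From E = E° − (0.0592/n) log Q: log Q = (E° − E)·n/0.0592 = (+1.59 − (+1.593))·2/0.0592 = -0.1014.
So 1·log[Zn²⁺] = 1·log(0.000673) − log Q = -3.1720 − (-0.1014) = -3.0706; [Zn²⁺] = 10^(-3.0706) ≈ 0.00085 M.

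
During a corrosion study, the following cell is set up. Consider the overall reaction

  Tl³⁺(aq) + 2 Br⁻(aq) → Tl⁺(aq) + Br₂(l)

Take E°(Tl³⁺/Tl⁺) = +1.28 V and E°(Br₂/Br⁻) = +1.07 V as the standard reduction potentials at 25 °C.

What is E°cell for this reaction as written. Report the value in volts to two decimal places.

+0.21 V

The Tl³⁺/Tl⁺ couple has the higher reduction potential, so it is the cathode; Br₂/Br⁻ is oxidised at the anode.
E°cell = E°(cathode) − E°(anode) = (+1.28) − (+1.07) = +0.21 V.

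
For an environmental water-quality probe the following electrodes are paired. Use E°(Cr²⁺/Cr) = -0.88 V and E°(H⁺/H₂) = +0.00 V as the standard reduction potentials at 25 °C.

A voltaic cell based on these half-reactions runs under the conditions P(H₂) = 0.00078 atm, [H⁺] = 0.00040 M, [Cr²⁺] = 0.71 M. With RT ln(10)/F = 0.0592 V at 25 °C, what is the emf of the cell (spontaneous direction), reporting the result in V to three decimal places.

H⁺/H₂ is the cathode (higher E°), Cr²⁺/Cr the anode: E°cell = +0.00 − (-0.88) = +0.88 V, n = 2.
Overall: 2 H⁺(aq) + Cr(s) → H₂(g) + Cr²⁺(aq)
Q = P(H₂)·[Cr²⁺] / ([H⁺]^2); log Q = 3.539.
E = E° − (0.0592/n) log Q = +0.88 − (0.0592/2)(3.539) = +0.775 V.

+0.775 V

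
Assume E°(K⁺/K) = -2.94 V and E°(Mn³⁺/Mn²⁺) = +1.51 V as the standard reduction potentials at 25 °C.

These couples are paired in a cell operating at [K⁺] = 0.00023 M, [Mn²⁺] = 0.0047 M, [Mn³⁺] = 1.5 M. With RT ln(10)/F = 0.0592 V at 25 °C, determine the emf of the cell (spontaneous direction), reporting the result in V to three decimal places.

+4.814 V

Mn³⁺/Mn²⁺ is the cathode (higher E°), K⁺/K the anode: E°cell = +1.51 − (-2.94) = +4.45 V, n = 1.
Overall: Mn³⁺(aq) + K(s) → Mn²⁺(aq) + K⁺(aq)
Q = [Mn²⁺]·[K⁺] / ([Mn³⁺]); log Q = -6.142.
E = E° − (0.0592/n) log Q = +4.45 − (0.0592/1)(-6.142) = +4.814 V.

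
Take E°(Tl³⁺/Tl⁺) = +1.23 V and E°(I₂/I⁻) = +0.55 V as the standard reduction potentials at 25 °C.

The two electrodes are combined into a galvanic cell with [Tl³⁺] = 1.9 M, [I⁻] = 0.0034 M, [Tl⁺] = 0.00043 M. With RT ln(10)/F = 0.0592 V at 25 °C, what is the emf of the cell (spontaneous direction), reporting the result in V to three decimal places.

Tl³⁺/Tl⁺ is the cathode (higher E°), I₂/I⁻ the anode: E°cell = +1.23 − (+0.55) = +0.68 V, n = 2.
Overall: Tl³⁺(aq) + 2 I⁻(aq) → Tl⁺(aq) + I₂(s)
Q = [Tl⁺] / ([Tl³⁺]·[I⁻]^2); log Q = 1.292.
E = E° − (0.0592/n) log Q = +0.68 − (0.0592/2)(1.292) = +0.642 V.

+0.642 V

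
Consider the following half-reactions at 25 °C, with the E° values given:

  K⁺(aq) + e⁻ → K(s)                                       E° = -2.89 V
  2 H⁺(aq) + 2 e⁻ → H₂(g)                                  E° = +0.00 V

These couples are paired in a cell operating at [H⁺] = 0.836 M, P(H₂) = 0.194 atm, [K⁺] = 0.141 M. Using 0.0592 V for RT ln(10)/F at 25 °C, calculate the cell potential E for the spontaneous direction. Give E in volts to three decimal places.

+2.957 V

H⁺/H₂ is the cathode (higher E°), K⁺/K the anode: E°cell = +0.00 − (-2.89) = +2.89 V, n = 2.
Overall: 2 H⁺(aq) + 2 K(s) → H₂(g) + 2 K⁺(aq)
Q = P(H₂)·[K⁺]^2 / ([H⁺]^2); log Q = -2.258.
E = E° − (0.0592/n) log Q = +2.89 − (0.0592/2)(-2.258) = +2.957 V.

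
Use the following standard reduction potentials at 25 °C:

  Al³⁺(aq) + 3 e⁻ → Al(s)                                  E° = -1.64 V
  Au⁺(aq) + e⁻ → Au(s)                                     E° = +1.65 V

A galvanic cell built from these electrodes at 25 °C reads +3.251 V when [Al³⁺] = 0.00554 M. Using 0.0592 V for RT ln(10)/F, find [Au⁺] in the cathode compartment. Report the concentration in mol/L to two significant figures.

Au⁺/Au is the cathode, Al³⁺/Al the anode: E°cell = +3.29 V, n = 3.
Overall reaction: 3 Au⁺(aq) + Al(s) → 3 Au(s) + Al³⁺(aq); Q = [Al³⁺]^1/[Au⁺]^3.
From E = E° − (0.0592/n) log Q: log Q = (E° − E)·n/0.0592 = (+3.29 − (+3.251))·3/0.0592 = 1.9764.
So 3·log[Au⁺] = 1·log(0.00554) − log Q = -2.2565 − (1.9764) = -4.2329; log[Au⁺] = -4.2329 / 3 = -1.4110; [Au⁺] = 10^(-1.4110) ≈ 0.039 M.

0.039 M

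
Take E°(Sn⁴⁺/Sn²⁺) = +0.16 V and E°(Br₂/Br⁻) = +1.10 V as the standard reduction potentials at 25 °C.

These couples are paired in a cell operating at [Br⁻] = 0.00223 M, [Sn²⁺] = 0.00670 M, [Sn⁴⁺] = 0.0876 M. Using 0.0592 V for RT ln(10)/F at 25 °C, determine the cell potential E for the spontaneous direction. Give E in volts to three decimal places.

Br₂/Br⁻ is the cathode (higher E°), Sn⁴⁺/Sn²⁺ the anode: E°cell = +1.10 − (+0.16) = +0.94 V, n = 2.
Overall: Br₂(l) + Sn²⁺(aq) → 2 Br⁻(aq) + Sn⁴⁺(aq)
Q = [Br⁻]^2·[Sn⁴⁺] / ([Sn²⁺]); log Q = -4.187.
E = E° − (0.0592/n) log Q = +0.94 − (0.0592/2)(-4.187) = +1.064 V.

+1.064 V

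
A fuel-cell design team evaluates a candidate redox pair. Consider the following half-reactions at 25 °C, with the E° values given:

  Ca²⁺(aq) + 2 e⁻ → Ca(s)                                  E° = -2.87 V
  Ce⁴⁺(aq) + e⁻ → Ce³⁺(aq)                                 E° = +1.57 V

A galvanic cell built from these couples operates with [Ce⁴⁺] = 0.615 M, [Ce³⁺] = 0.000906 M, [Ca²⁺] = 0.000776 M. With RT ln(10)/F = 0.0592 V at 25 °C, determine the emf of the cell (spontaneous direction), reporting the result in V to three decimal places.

+4.700 V

Ce⁴⁺/Ce³⁺ is the cathode (higher E°), Ca²⁺/Ca the anode: E°cell = +1.57 − (-2.87) = +4.44 V, n = 2.
Overall: 2 Ce⁴⁺(aq) + Ca(s) → 2 Ce³⁺(aq) + Ca²⁺(aq)
Q = [Ce³⁺]^2·[Ca²⁺] / ([Ce⁴⁺]^2); log Q = -8.774.
E = E° − (0.0592/n) log Q = +4.44 − (0.0592/2)(-8.774) = +4.700 V.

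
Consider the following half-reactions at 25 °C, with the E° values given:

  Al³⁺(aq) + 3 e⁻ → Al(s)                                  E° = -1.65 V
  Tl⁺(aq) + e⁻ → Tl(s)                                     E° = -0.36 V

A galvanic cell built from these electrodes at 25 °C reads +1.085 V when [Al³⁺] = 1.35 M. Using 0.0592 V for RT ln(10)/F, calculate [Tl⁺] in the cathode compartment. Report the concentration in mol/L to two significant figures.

0.00038 M

Tl⁺/Tl is the cathode, Al³⁺/Al the anode: E°cell = +1.29 V, n = 3.
Overall reaction: 3 Tl⁺(aq) + Al(s) → 3 Tl(s) + Al³⁺(aq); Q = [Al³⁺]^1/[Tl⁺]^3.
From E = E° − (0.0592/n) log Q: log Q = (E° − E)·n/0.0592 = (+1.29 − (+1.085))·3/0.0592 = 10.3885.
So 3·log[Tl⁺] = 1·log(1.35) − log Q = 0.1303 − (10.3885) = -10.2582; log[Tl⁺] = -10.2582 / 3 = -3.4194; [Tl⁺] = 10^(-3.4194) ≈ 0.00038 M.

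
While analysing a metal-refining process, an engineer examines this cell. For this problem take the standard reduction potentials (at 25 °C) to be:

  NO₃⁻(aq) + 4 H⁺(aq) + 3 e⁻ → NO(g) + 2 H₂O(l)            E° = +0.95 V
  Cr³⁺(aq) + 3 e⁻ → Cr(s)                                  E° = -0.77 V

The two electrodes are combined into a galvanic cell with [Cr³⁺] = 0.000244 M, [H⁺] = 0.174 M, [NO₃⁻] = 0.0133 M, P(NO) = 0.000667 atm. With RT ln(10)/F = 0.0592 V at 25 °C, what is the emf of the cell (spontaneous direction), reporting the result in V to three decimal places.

+1.757 V

NO₃⁻/NO is the cathode (higher E°), Cr³⁺/Cr the anode: E°cell = +0.95 − (-0.77) = +1.72 V, n = 3.
Overall: NO₃⁻(aq) + 4 H⁺(aq) + Cr(s) → NO(g) + 2 H₂O(l) + Cr³⁺(aq)
Q = P(NO)·[Cr³⁺] / ([NO₃⁻]·[H⁺]^4); log Q = -1.875.
E = E° − (0.0592/n) log Q = +1.72 − (0.0592/3)(-1.875) = +1.757 V.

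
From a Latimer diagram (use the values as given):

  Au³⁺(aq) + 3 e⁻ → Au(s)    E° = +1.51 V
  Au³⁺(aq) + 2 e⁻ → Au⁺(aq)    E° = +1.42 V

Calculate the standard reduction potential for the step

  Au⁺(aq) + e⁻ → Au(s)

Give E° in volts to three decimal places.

+1.690 V

Sequential free energies add, so n₃E°₃ = n₁E°₁ + n₂E°₂.
With n₃ = 3, and the known step contributing 2×(+1.42) V, the unknown satisfies 1·E° = 3×(+1.51) − 2×(+1.42) = +1.690.
E° = +1.690 / 1 = +1.690 V.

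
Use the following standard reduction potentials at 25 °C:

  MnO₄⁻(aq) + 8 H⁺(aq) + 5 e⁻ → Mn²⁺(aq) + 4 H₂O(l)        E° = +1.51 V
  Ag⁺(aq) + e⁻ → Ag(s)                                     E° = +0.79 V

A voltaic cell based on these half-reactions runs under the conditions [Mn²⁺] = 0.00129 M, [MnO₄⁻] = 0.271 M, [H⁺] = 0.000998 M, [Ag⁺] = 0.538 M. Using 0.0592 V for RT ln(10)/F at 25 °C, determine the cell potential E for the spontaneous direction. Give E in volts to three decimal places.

MnO₄⁻/Mn²⁺ is the cathode (higher E°), Ag⁺/Ag the anode: E°cell = +1.51 − (+0.79) = +0.72 V, n = 5.
Overall: MnO₄⁻(aq) + 8 H⁺(aq) + 5 Ag(s) → Mn²⁺(aq) + 4 H₂O(l) + 5 Ag⁺(aq)
Q = [Mn²⁺]·[Ag⁺]^5 / ([MnO₄⁻]·[H⁺]^8); log Q = 20.338.
E = E° − (0.0592/n) log Q = +0.72 − (0.0592/5)(20.338) = +0.479 V.

+0.479 V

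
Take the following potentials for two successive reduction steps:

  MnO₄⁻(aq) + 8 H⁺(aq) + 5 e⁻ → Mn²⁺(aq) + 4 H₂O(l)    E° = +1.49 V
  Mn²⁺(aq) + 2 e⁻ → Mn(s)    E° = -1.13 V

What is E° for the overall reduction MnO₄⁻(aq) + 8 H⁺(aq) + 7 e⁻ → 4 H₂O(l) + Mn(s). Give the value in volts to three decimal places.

+0.741 V

Standard free energies of sequential steps add: ΔG°₃ = ΔG°₁ + ΔG°₂, so n₃E°₃ = n₁E°₁ + n₂E°₂.
E°₃ = (5×+1.49 + 2×-1.13) / 7 = (+5.190) / 7 = +0.741 V.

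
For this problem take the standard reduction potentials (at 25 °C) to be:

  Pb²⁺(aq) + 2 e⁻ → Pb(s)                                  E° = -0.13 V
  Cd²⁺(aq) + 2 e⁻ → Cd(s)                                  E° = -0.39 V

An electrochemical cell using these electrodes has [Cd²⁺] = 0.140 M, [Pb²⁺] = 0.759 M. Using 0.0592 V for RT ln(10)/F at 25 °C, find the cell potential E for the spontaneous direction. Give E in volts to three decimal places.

+0.282 V

Pb²⁺/Pb is the cathode (higher E°), Cd²⁺/Cd the anode: E°cell = -0.13 − (-0.39) = +0.26 V, n = 2.
Overall: Pb²⁺(aq) + Cd(s) → Pb(s) + Cd²⁺(aq)
Q = [Cd²⁺] / ([Pb²⁺]); log Q = -0.734.
E = E° − (0.0592/n) log Q = +0.26 − (0.0592/2)(-0.734) = +0.282 V.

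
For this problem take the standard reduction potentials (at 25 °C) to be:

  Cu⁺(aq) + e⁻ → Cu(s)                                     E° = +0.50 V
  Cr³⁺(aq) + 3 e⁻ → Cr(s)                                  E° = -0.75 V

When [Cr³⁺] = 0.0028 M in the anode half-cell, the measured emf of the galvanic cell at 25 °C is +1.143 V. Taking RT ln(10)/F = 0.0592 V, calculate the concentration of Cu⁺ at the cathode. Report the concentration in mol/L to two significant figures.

Cu⁺/Cu is the cathode, Cr³⁺/Cr the anode: E°cell = +1.25 V, n = 3.
Overall reaction: 3 Cu⁺(aq) + Cr(s) → 3 Cu(s) + Cr³⁺(aq); Q = [Cr³⁺]^1/[Cu⁺]^3.
From E = E° − (0.0592/n) log Q: log Q = (E° − E)·n/0.0592 = (+1.25 − (+1.143))·3/0.0592 = 5.4223.
So 3·log[Cu⁺] = 1·log(0.0028) − log Q = -2.5528 − (5.4223) = -7.9751; log[Cu⁺] = -7.9751 / 3 = -2.6584; [Cu⁺] = 10^(-2.6584) ≈ 0.0022 M.

0.0022 M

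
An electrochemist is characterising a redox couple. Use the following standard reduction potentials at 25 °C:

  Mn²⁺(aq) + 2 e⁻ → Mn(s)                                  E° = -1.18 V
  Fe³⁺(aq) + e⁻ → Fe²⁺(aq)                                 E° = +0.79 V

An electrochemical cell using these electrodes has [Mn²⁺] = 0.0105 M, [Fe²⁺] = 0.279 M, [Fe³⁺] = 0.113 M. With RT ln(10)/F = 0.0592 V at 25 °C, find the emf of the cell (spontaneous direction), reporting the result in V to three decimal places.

+2.005 V

Fe³⁺/Fe²⁺ is the cathode (higher E°), Mn²⁺/Mn the anode: E°cell = +0.79 − (-1.18) = +1.97 V, n = 2.
Overall: 2 Fe³⁺(aq) + Mn(s) → 2 Fe²⁺(aq) + Mn²⁺(aq)
Q = [Fe²⁺]^2·[Mn²⁺] / ([Fe³⁺]^2); log Q = -1.194.
E = E° − (0.0592/n) log Q = +1.97 − (0.0592/2)(-1.194) = +2.005 V.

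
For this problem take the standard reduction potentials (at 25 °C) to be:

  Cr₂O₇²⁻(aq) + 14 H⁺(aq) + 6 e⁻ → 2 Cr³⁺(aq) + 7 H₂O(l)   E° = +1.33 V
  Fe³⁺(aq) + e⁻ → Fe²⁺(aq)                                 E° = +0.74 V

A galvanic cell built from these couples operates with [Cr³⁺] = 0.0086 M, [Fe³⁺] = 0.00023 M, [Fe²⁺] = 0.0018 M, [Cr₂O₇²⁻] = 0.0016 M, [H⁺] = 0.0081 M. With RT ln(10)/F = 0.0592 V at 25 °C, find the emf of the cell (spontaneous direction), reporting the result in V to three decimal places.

Cr₂O₇²⁻/Cr³⁺ is the cathode (higher E°), Fe³⁺/Fe²⁺ the anode: E°cell = +1.33 − (+0.74) = +0.59 V, n = 6.
Overall: Cr₂O₇²⁻(aq) + 14 H⁺(aq) + 6 Fe²⁺(aq) → 2 Cr³⁺(aq) + 7 H₂O(l) + 6 Fe³⁺(aq)
Q = [Cr³⁺]^2·[Fe³⁺]^6 / ([Cr₂O₇²⁻]·[H⁺]^14·[Fe²⁺]^6); log Q = 22.585.
E = E° − (0.0592/n) log Q = +0.59 − (0.0592/6)(22.585) = +0.367 V.

+0.367 V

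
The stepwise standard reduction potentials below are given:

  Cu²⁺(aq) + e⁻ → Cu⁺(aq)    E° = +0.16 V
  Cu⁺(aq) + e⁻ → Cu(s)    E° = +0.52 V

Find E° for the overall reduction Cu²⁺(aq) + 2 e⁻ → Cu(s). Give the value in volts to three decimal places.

Standard free energies of sequential steps add: ΔG°₃ = ΔG°₁ + ΔG°₂, so n₃E°₃ = n₁E°₁ + n₂E°₂.
E°₃ = (1×+0.16 + 1×+0.52) / 2 = (+0.680) / 2 = +0.340 V.

+0.340 V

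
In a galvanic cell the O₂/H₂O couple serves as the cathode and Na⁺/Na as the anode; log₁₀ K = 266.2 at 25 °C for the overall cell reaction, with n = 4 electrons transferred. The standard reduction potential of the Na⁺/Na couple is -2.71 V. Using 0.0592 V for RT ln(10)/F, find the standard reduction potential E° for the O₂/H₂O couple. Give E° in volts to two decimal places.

E°cell = (0.0592/n)·log K = (0.0592/4)(266.2) = +3.940 V.
Since O₂/H₂O is the cathode and Na⁺/Na the anode, E°cell = E°(O₂/H₂O) − E°(Na⁺/Na).
So E°(O₂/H₂O) = E°cell + E°(Na⁺/Na) = +3.940 + (-2.71) = +1.23 V.

+1.23 V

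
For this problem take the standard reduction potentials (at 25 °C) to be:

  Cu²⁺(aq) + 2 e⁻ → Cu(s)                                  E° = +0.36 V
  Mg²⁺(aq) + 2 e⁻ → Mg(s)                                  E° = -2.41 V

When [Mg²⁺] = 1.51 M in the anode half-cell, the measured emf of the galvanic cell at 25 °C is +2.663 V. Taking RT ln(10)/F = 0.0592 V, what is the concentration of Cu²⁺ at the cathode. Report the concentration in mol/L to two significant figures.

Cu²⁺/Cu is the cathode, Mg²⁺/Mg the anode: E°cell = +2.77 V, n = 2.
Overall reaction: Cu²⁺(aq) + Mg(s) → Cu(s) + Mg²⁺(aq); Q = [Mg²⁺]^1/[Cu²⁺]^1.
From E = E° − (0.0592/n) log Q: log Q = (E° − E)·n/0.0592 = (+2.77 − (+2.663))·2/0.0592 = 3.6149.
So 1·log[Cu²⁺] = 1·log(1.51) − log Q = 0.1790 − (3.6149) = -3.4359; [Cu²⁺] = 10^(-3.4359) ≈ 0.00037 M.

0.00037 M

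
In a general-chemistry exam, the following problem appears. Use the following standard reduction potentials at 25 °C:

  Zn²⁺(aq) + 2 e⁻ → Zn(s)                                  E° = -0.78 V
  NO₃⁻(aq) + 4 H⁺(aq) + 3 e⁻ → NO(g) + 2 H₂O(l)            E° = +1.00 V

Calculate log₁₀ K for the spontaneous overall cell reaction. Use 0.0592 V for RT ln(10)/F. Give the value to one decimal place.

Cathode: NO₃⁻/NO; anode: Zn²⁺/Zn. E°cell = +1.78 V, n = 6.
log K = nE°cell / 0.0592 = (6)(+1.78) / 0.0592 = 180.4.

180.4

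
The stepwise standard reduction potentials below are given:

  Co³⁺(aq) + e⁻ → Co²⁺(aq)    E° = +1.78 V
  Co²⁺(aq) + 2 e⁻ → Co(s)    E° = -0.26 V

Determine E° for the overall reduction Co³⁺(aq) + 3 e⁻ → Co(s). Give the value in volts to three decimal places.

Since ΔG° = −nFE° is additive over sequential reductions, n₃E°₃ = n₁E°₁ + n₂E°₂.
E°₃ = (1×+1.78 + 2×-0.26) / 3 = (+1.260) / 3 = +0.420 V.
E° values themselves are not directly additive — weighting by electron count is essential.

+0.420 V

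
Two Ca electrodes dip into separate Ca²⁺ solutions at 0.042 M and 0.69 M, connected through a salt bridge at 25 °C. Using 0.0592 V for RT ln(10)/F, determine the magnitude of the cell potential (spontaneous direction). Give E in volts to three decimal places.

For a concentration cell E°cell = 0. The 0.69 M side is the cathode (reduction is favoured where [Ca²⁺] is higher).
With n = 2, E = −(0.0592/2) log([Ca²⁺]ₐₙ/[Ca²⁺]꜀ₐₜ) = −(0.0592/2) log(0.042/0.69) = −(0.0592/2)(-1.216) = +0.036 V.

+0.036 V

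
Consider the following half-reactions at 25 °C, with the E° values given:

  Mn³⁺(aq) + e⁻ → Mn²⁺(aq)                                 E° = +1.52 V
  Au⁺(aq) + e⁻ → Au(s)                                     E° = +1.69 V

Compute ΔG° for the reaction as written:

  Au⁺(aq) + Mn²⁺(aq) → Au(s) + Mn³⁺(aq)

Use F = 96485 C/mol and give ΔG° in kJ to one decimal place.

As written, Au⁺/Au is reduced (cathode) and Mn³⁺/Mn²⁺ is oxidised (anode), so E°cell = (+1.69) − (+1.52) = +0.17 V.
Balancing electrons gives n = 1.
ΔG° = −nFE° = −(1)(96485)(+0.17) = -16,402 J = -16.4 kJ.

-16.4 kJ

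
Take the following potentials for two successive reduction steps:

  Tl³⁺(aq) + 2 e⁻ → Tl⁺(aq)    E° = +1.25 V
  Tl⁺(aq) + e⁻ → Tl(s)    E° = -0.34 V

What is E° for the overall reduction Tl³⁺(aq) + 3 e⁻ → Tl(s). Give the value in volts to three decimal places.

+0.720 V

Since ΔG° = −nFE° is additive over sequential reductions, n₃E°₃ = n₁E°₁ + n₂E°₂.
E°₃ = (2×+1.25 + 1×-0.34) / 3 = (+2.160) / 3 = +0.720 V.
E° values themselves are not directly additive — weighting by electron count is essential.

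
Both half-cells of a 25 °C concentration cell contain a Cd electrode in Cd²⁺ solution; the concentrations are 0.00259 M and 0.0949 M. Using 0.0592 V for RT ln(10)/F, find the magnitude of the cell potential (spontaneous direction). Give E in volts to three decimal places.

For a concentration cell E°cell = 0. The 0.0949 M side is the cathode (reduction is favoured where [Cd²⁺] is higher).
With n = 2, E = −(0.0592/2) log([Cd²⁺]ₐₙ/[Cd²⁺]꜀ₐₜ) = −(0.0592/2) log(0.00259/0.0949) = −(0.0592/2)(-1.564) = +0.046 V.

+0.046 V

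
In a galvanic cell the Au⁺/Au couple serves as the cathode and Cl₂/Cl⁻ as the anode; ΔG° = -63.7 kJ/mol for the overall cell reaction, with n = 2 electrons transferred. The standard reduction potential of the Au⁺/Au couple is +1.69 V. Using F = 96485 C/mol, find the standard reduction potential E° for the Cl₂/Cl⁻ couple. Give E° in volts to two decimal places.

+1.36 V

E°cell = −ΔG°/(nF) = −(-63.7×10³)/((2)(96485)) = +0.330 V.
Since Au⁺/Au is the cathode and Cl₂/Cl⁻ the anode, E°cell = E°(Au⁺/Au) − E°(Cl₂/Cl⁻).
So E°(Cl₂/Cl⁻) = E°(Au⁺/Au) − E°cell = (+1.69) − (+0.330) = +1.36 V.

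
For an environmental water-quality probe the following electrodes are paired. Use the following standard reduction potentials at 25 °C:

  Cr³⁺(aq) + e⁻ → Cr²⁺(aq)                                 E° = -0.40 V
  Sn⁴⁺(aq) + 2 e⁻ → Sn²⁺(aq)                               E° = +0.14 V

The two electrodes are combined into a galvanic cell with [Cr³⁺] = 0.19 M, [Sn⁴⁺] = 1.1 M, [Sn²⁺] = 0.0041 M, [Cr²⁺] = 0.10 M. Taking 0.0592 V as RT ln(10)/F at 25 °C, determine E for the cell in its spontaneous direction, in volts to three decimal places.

+0.595 V

Sn⁴⁺/Sn²⁺ is the cathode (higher E°), Cr³⁺/Cr²⁺ the anode: E°cell = +0.14 − (-0.40) = +0.54 V, n = 2.
Overall: Sn⁴⁺(aq) + 2 Cr²⁺(aq) → Sn²⁺(aq) + 2 Cr³⁺(aq)
Q = [Sn²⁺]·[Cr³⁺]^2 / ([Sn⁴⁺]·[Cr²⁺]^2); log Q = -1.871.
E = E° − (0.0592/n) log Q = +0.54 − (0.0592/2)(-1.871) = +0.595 V.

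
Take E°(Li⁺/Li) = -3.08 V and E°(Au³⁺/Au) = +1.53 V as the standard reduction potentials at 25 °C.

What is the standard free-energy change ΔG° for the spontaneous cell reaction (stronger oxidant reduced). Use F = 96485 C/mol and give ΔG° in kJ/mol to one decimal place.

Au³⁺/Au (E° = +1.53 V) is the cathode; Li⁺/Li (E° = -3.08 V) is the anode, so E°cell = +4.61 V.
Balancing electrons gives n = 3 (lcm of 3 and 1).
ΔG° = −nFE° = −(3)(96485)(+4.61) = -1,334,388 J = -1334.4 kJ/mol.

-1334.4 kJ/mol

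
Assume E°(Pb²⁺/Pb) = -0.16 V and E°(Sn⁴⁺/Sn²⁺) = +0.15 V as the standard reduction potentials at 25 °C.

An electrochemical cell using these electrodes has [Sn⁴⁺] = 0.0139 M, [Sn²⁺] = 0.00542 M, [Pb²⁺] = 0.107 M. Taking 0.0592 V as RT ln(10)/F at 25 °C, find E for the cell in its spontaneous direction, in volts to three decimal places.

Sn⁴⁺/Sn²⁺ is the cathode (higher E°), Pb²⁺/Pb the anode: E°cell = +0.15 − (-0.16) = +0.31 V, n = 2.
Overall: Sn⁴⁺(aq) + Pb(s) → Sn²⁺(aq) + Pb²⁺(aq)
Q = [Sn²⁺]·[Pb²⁺] / ([Sn⁴⁺]); log Q = -1.380.
E = E° − (0.0592/n) log Q = +0.31 − (0.0592/2)(-1.380) = +0.351 V.

+0.351 V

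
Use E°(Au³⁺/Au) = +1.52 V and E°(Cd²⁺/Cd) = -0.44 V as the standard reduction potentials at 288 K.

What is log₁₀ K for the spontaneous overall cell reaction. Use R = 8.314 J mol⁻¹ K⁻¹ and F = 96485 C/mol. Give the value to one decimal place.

205.8

Cathode: Au³⁺/Au; anode: Cd²⁺/Cd. E°cell = (+1.52) − (-0.44) = +1.96 V, with n = 6.
ΔG° = −nFE° = −RT ln K, so ln K = nFE°/(RT) = (6)(96485)(+1.96) / ((8.314)(288)) = 473.876.
log₁₀ K = 473.876 / ln 10 = 205.8.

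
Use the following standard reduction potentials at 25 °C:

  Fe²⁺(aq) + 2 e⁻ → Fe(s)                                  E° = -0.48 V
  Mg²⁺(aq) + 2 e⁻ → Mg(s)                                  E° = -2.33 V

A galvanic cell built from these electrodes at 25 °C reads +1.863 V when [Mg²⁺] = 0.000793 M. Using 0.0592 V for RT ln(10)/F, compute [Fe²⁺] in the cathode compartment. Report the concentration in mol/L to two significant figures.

Fe²⁺/Fe is the cathode, Mg²⁺/Mg the anode: E°cell = +1.85 V, n = 2.
Overall reaction: Fe²⁺(aq) + Mg(s) → Fe(s) + Mg²⁺(aq); Q = [Mg²⁺]^1/[Fe²⁺]^1.
From E = E° − (0.0592/n) log Q: log Q = (E° − E)·n/0.0592 = (+1.85 − (+1.863))·2/0.0592 = -0.4392.
So 1·log[Fe²⁺] = 1·log(0.000793) − log Q = -3.1007 − (-0.4392) = -2.6615; [Fe²⁺] = 10^(-2.6615) ≈ 0.0022 M.

0.0022 M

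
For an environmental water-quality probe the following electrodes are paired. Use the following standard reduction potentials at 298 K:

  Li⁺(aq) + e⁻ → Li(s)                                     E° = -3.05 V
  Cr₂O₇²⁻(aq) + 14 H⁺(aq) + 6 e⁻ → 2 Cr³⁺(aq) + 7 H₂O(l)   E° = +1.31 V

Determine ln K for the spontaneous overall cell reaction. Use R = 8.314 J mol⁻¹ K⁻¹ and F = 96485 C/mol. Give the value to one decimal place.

1018.8

Cathode: Cr₂O₇²⁻/Cr³⁺; anode: Li⁺/Li. E°cell = (+1.31) − (-3.05) = +4.36 V, with n = 6.
ΔG° = −nFE° = −RT ln K, so ln K = nFE°/(RT) = (6)(96485)(+4.36) / ((8.314)(298)) = 1018.759.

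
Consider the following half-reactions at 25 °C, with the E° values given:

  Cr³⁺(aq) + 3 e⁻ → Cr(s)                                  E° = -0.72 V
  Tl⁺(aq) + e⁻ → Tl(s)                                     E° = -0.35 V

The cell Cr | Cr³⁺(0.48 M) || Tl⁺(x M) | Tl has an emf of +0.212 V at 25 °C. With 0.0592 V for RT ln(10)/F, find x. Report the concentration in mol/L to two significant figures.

0.0017 M

Tl⁺/Tl is the cathode, Cr³⁺/Cr the anode: E°cell = +0.37 V, n = 3.
Overall reaction: 3 Tl⁺(aq) + Cr(s) → 3 Tl(s) + Cr³⁺(aq); Q = [Cr³⁺]^1/[Tl⁺]^3.
From E = E° − (0.0592/n) log Q: log Q = (E° − E)·n/0.0592 = (+0.37 − (+0.212))·3/0.0592 = 8.0068.
So 3·log[Tl⁺] = 1·log(0.48) − log Q = -0.3188 − (8.0068) = -8.3256; log[Tl⁺] = -8.3256 / 3 = -2.7752; [Tl⁺] = 10^(-2.7752) ≈ 0.0017 M.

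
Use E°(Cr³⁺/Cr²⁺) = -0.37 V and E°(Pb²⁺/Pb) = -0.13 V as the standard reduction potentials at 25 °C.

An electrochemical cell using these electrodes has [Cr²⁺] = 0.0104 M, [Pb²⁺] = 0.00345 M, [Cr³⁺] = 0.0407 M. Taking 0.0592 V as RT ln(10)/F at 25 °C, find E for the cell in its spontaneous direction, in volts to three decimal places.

+0.132 V

Pb²⁺/Pb is the cathode (higher E°), Cr³⁺/Cr²⁺ the anode: E°cell = -0.13 − (-0.37) = +0.24 V, n = 2.
Overall: Pb²⁺(aq) + 2 Cr²⁺(aq) → Pb(s) + 2 Cr³⁺(aq)
Q = [Cr³⁺]^2 / ([Pb²⁺]·[Cr²⁺]^2); log Q = 3.647.
E = E° − (0.0592/n) log Q = +0.24 − (0.0592/2)(3.647) = +0.132 V.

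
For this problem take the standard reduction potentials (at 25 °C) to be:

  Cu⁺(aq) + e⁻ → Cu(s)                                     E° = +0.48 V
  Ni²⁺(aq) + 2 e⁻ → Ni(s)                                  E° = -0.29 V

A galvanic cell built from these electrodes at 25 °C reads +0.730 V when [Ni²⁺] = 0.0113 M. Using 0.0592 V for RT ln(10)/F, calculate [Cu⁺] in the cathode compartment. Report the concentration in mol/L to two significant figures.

Cu⁺/Cu is the cathode, Ni²⁺/Ni the anode: E°cell = +0.77 V, n = 2.
Overall reaction: 2 Cu⁺(aq) + Ni(s) → 2 Cu(s) + Ni²⁺(aq); Q = [Ni²⁺]^1/[Cu⁺]^2.
From E = E° − (0.0592/n) log Q: log Q = (E° − E)·n/0.0592 = (+0.77 − (+0.730))·2/0.0592 = 1.3514.
So 2·log[Cu⁺] = 1·log(0.0113) − log Q = -1.9469 − (1.3514) = -3.2983; log[Cu⁺] = -3.2983 / 2 = -1.6491; [Cu⁺] = 10^(-1.6491) ≈ 0.022 M.

0.022 M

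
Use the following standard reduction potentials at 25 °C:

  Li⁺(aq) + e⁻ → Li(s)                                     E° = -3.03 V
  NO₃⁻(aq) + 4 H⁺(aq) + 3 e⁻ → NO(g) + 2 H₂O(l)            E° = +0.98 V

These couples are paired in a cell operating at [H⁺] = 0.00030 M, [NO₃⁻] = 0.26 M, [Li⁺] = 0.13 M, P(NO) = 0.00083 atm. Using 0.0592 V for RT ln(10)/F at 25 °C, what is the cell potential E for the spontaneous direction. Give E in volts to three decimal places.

NO₃⁻/NO is the cathode (higher E°), Li⁺/Li the anode: E°cell = +0.98 − (-3.03) = +4.01 V, n = 3.
Overall: NO₃⁻(aq) + 4 H⁺(aq) + 3 Li(s) → NO(g) + 2 H₂O(l) + 3 Li⁺(aq)
Q = P(NO)·[Li⁺]^3 / ([NO₃⁻]·[H⁺]^4); log Q = 8.937.
E = E° − (0.0592/n) log Q = +4.01 − (0.0592/3)(8.937) = +3.834 V.

+3.834 V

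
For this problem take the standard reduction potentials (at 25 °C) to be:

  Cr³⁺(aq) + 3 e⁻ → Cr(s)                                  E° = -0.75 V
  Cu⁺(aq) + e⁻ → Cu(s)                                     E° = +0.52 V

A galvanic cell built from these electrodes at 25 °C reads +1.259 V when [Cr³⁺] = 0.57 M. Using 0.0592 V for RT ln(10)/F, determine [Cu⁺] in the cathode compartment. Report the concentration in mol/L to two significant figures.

0.54 M

Cu⁺/Cu is the cathode, Cr³⁺/Cr the anode: E°cell = +1.27 V, n = 3.
Overall reaction: 3 Cu⁺(aq) + Cr(s) → 3 Cu(s) + Cr³⁺(aq); Q = [Cr³⁺]^1/[Cu⁺]^3.
From E = E° − (0.0592/n) log Q: log Q = (E° − E)·n/0.0592 = (+1.27 − (+1.259))·3/0.0592 = 0.5574.
So 3·log[Cu⁺] = 1·log(0.57) − log Q = -0.2441 − (0.5574) = -0.8015; log[Cu⁺] = -0.8015 / 3 = -0.2672; [Cu⁺] = 10^(-0.2672) ≈ 0.54 M.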